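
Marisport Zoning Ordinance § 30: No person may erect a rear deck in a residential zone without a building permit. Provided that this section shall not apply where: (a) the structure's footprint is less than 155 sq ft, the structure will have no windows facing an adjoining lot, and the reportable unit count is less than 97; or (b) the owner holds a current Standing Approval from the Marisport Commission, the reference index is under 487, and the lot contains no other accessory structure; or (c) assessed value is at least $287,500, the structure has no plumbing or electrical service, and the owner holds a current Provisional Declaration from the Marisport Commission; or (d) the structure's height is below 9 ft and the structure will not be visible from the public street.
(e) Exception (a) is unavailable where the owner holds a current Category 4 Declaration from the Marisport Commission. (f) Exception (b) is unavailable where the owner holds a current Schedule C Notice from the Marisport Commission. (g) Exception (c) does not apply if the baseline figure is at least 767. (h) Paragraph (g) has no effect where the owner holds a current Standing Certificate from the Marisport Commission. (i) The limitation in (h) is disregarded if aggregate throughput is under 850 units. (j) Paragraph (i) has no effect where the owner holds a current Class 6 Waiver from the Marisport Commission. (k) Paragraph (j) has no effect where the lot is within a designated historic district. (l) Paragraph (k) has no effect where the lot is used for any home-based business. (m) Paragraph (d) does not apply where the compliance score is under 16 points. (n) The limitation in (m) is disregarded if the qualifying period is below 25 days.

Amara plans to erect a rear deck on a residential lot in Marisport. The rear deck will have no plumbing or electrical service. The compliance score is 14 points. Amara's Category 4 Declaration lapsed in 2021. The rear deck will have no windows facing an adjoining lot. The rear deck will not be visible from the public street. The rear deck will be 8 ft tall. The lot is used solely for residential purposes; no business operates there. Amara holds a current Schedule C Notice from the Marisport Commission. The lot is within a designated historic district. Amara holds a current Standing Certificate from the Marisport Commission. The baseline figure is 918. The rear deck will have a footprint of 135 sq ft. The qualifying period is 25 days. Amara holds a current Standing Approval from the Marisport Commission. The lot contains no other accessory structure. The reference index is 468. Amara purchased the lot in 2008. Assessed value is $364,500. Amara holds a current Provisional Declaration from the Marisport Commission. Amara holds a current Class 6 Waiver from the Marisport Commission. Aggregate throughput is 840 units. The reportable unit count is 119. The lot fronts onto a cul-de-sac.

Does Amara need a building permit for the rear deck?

Exception (a) does not apply: the reportable unit count is 119, not less than 97.
All of (b)'s requirements are met (a current Standing Approval is held; the reference index is 468, under the 487 limit; the lot has no other accessory structure). Turning to paragraph (f): (f) operates against (b): a current Schedule C Notice is held. (b) is therefore removed.
Exception (c): assessed value is $364,500, meeting the $287,500 threshold; there is no plumbing or electrical service; a current Provisional Declaration is held — every condition holds. But: (g) is triggered — the baseline figure is 918, meeting the 767 threshold. (h) would limit (g) — a current Standing Certificate is held — but (i) sets (h) aside: (i) is triggered — aggregate throughput is 840 units, under the 850 units limit. (j) is triggered (a current Class 6 Waiver is held), but is overridden by (k): (k) applies — the lot is in a historic district. (l) is not engaged (the lot is solely residential), so (k) stands. (c) is therefore removed.
Exception (d)'s conditions are all satisfied: the structure's height is 8 ft, below the 9 ft limit; the structure will not be visible from the street. Turning to paragraphs (m)–(n): (m) operates — the compliance score is 14 points, under the 16 points limit. (n), which would lift (m), is not triggered — the qualifying period is 25 days, not below 25 days. So (d) is unavailable.
No exception applies. The general rule governs.

Yes — Amara must obtain a building permit.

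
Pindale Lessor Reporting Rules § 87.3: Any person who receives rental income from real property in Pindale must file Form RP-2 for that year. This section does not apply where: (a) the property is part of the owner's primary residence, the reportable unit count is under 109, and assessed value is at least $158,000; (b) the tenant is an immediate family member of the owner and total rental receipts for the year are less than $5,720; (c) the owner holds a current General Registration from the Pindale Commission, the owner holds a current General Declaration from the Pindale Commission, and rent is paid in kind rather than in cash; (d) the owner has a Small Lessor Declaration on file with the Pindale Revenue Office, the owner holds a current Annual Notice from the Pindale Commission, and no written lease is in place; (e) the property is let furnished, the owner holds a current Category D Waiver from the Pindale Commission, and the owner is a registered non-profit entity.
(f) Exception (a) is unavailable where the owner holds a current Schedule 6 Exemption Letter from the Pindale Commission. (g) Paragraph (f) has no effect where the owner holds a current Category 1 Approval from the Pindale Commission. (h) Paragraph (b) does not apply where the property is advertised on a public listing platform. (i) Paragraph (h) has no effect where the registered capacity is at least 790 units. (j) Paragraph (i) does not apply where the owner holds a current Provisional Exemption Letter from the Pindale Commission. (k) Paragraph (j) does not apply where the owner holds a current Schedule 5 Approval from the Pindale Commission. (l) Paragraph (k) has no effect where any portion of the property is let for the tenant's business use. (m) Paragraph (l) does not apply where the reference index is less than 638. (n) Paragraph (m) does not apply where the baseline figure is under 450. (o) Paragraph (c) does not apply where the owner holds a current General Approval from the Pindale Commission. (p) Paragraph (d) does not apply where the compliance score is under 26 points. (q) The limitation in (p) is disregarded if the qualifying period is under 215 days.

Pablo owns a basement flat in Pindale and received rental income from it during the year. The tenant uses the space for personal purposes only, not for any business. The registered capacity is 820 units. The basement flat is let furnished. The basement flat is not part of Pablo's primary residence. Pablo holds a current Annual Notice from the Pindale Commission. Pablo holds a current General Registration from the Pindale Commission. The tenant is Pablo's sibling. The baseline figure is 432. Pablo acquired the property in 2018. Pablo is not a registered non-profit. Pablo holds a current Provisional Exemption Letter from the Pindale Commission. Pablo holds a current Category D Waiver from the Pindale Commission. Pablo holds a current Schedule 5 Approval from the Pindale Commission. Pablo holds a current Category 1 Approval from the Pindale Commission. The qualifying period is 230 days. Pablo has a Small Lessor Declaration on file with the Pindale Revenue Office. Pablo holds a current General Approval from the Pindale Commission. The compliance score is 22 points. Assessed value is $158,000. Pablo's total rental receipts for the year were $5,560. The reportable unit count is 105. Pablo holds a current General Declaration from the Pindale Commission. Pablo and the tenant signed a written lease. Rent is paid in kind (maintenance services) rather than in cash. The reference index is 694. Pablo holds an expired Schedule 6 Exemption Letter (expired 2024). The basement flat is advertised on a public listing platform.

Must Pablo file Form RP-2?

No — exception (b) applies; Pablo is not required to file Form RP-2.

Exception (a) fails — the basement flat is not part of the primary residence.
All of (b)'s requirements are met (the tenant is an immediate family member; total rental receipts for the year are $5,560, less than the $5,720 limit). As to paragraphs (h)–(n): (h) is engaged (the property is publicly advertised), but is displaced by (i): (i) operates against (h): the registered capacity is 820 units, meeting the 790 units threshold. (j) is engaged (a current Provisional Exemption Letter is held), but is displaced by (k): (k) operates against (j): a current Schedule 5 Approval is held. (l), which would lift (k), does not operate here — the space is used for personal purposes only. So (b) applies.
Exception (c)'s conditions are all satisfied: a current General Registration is held; a current General Declaration is held; rent is paid in kind. Turning to paragraph (o): (o) is triggered — a current General Approval is held. So (c) is unavailable.
Exception (d) fails — a written lease is in place.
Exception (e) requires that the owner is a registered non-profit entity; but Pablo is not a registered non-profit, so (e) is unavailable.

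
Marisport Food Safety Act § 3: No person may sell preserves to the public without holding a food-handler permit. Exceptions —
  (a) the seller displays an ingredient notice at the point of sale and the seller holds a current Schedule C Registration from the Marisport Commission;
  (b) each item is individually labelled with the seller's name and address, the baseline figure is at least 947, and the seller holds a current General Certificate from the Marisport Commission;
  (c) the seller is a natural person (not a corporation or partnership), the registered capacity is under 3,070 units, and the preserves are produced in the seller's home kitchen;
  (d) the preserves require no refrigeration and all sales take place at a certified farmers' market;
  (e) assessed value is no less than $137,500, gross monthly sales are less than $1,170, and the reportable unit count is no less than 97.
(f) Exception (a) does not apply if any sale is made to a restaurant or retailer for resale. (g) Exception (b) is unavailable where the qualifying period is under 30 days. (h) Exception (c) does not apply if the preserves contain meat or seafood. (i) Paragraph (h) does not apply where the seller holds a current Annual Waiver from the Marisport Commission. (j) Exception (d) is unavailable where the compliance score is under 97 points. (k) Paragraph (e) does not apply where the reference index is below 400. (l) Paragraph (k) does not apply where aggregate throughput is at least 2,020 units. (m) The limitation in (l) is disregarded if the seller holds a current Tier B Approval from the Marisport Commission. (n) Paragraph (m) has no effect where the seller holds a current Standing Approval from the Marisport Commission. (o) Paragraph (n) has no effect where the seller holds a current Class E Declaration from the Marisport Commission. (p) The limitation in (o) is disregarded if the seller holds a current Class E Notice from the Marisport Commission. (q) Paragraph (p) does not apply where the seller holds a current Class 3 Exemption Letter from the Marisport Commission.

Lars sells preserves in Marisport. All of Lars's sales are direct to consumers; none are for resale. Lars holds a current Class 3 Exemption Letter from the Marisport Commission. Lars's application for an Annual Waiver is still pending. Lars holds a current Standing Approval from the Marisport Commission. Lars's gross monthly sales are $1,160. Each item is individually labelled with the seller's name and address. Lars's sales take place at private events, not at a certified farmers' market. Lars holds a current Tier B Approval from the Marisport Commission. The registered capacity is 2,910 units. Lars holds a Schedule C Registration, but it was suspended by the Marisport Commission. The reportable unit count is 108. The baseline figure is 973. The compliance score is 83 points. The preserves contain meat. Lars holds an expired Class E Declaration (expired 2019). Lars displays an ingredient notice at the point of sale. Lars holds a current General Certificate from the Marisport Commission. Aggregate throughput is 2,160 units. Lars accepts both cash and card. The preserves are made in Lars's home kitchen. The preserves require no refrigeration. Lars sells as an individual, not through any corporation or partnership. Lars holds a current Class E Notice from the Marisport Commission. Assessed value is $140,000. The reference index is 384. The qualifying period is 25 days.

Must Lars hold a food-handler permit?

No — exception (e) applies; Lars is not required to hold a food-handler permit.

Exception (a) requires that the seller holds a current Schedule C Registration from the Marisport Commission; but there is no Schedule C Registration in force, so (a) is unavailable.
All of (b)'s requirements are met (items are individually labelled; the baseline figure is 973, meeting the 947 threshold; a current General Certificate is held). Turning to paragraph (g): (g) operates against (b): the qualifying period is 25 days, under the 30 days limit. (b) is therefore removed.
Exception (c): the seller is a natural person; the registered capacity is 2,910 units, under the 3,070 units limit; the preserves are home-kitchen produced — every condition holds. However, paragraphs (h)–(i) must be considered: (h) operates against (c): the preserves contain meat. (i) is inapplicable (there is no Annual Waiver in force), so (h) stands. (c) is therefore removed.
Exception (d) fails — sales are at private events, not a certified farmers' market.
Exception (e): assessed value is $140,000, meeting the $137,500 threshold; gross monthly sales are $1,160, less than the $1,170 limit; the reportable unit count is 108, meeting the 97 threshold — every condition holds. As to paragraphs (k)–(q): (k) operates (the reference index is 384, below the 400 limit), but yields to (l): (l) operates against (k): aggregate throughput is 2,160 units, meeting the 2,020 units threshold. (m) is triggered (a current Tier B Approval is held), but is overridden by (n): (n) is engaged — a current Standing Approval is held. (o) is not triggered (there is no Class E Declaration in force), so (n) stands. So (e) applies.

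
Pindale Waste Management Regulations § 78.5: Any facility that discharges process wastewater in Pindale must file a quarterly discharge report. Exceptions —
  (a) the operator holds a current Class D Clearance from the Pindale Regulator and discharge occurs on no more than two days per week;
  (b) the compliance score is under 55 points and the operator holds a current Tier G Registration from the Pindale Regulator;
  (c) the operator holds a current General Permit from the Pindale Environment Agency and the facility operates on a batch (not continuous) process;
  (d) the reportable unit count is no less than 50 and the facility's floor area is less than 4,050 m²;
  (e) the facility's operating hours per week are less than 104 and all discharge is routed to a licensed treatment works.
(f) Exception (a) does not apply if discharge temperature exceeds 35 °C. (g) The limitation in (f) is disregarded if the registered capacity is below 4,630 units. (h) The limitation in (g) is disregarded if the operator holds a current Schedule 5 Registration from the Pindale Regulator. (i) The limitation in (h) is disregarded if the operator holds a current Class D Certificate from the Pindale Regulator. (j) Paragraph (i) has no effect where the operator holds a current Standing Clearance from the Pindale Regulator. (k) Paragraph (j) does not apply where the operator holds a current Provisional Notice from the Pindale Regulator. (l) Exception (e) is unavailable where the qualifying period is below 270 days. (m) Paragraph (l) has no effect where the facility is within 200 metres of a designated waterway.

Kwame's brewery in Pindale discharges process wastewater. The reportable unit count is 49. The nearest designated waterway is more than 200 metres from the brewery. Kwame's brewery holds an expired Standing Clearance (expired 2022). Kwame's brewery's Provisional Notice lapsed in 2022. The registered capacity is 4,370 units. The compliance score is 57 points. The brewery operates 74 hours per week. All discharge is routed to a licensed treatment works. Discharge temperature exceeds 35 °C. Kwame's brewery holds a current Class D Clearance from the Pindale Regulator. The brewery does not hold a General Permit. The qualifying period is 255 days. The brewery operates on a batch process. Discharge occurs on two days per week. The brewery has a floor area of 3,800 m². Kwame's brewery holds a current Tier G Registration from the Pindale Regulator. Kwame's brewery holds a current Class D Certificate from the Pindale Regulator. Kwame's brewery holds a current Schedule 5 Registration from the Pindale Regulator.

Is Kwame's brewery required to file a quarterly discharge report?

All of (a)'s requirements are met (a current Class D Clearance is held; discharge occurs on no more than two days per week). Considering the limiting provisions: (f) is triggered (discharge temperature exceeds 35 °C), but is set aside by (g): (g) operates against (f): the registered capacity is 4,370 units, below the 4,630 units limit. (h) is engaged (a current Schedule 5 Registration is held), but is overridden by (i): (i) is triggered — a current Class D Certificate is held. (j), which would lift (i), is not engaged — no current Standing Clearance is held. (a) remains available.
Exception (b) does not apply: the compliance score is 57 points, not under 55 points.
Exception (c) fails — no General Permit is held.
Exception (d) requires that the reportable unit count is no less than 50; but the reportable unit count is 49, short of 50, so (d) is unavailable.
All of (e)'s requirements are met (the facility's operating hours per week are 74, less than the 104 limit; discharge is routed to a licensed treatment works). Turning to paragraphs (l)–(m): (l) operates against (e): the qualifying period is 255 days, below the 270 days limit. (m) is inapplicable (the brewery is more than 200 m from any designated waterway), so (l) stands. Exception (e) does not apply.

No — exception (a) applies; Kwame's brewery is not required to file a quarterly discharge report.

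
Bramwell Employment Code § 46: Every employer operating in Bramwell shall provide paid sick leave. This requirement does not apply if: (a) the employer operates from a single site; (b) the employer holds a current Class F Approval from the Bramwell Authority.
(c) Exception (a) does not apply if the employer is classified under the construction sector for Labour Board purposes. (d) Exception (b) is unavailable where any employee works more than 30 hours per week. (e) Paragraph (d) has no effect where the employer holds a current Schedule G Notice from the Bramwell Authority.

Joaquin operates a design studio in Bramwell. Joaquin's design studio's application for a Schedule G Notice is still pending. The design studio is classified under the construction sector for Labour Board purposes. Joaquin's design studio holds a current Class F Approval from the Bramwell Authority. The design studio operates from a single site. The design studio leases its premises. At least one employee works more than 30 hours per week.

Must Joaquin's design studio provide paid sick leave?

Exception (a): the employer operates from a single site — every condition holds. However, paragraph (c) must be considered: (c) operates against (a): the design studio is classified under the construction sector. So (a) is unavailable.
Exception (b): a current Class F Approval is held — every condition holds. Turning to paragraphs (d)–(e): (d) applies — at least one employee exceeds 30 hours/week. (e) is not engaged (no current Schedule G Notice is held), so (d) stands. So (b) is unavailable.
No exception is made out. Joaquin's design studio falls within the general rule.

Yes — Joaquin's design studio must provide paid sick leave.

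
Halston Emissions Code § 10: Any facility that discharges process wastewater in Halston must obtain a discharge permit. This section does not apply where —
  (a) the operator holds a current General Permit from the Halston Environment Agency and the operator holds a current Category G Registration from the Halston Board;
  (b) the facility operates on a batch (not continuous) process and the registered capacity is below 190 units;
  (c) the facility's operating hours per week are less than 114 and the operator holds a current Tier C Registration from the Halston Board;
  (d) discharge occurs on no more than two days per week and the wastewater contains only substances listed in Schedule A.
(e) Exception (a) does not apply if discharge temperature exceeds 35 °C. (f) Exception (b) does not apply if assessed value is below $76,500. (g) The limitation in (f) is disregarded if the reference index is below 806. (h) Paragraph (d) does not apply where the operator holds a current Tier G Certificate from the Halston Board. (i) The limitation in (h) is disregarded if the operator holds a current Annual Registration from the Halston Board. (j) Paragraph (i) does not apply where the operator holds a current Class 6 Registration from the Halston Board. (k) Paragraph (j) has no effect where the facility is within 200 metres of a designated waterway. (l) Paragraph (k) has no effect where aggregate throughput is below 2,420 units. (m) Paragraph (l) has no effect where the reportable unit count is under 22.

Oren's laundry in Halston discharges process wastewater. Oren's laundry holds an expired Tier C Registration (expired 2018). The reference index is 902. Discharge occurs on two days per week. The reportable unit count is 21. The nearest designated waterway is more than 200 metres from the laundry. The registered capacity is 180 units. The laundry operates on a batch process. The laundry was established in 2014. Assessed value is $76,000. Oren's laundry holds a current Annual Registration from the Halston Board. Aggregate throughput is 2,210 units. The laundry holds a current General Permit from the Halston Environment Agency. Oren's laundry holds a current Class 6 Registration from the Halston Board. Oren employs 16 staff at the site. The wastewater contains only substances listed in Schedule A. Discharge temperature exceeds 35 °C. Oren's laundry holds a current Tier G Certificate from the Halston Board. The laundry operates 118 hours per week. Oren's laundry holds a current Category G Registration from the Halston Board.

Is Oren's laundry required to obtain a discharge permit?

Exception (a): a current General Permit is held; a current Category G Registration is held — every condition holds. However, paragraph (e) must be considered: (e) is engaged — discharge temperature exceeds 35 °C. So (a) is unavailable.
All of (b)'s requirements are met (the facility operates on a batch process; the registered capacity is 180 units, below the 190 units limit). But: (f) is engaged — assessed value is $76,000, below the $76,500 limit. (g) does not operate here (the reference index is 902, not below 806), so (f) stands. Exception (b) does not apply.
Exception (c) requires that the facility's operating hours per week are less than 114; but the facility's operating hours per week are 118, not less than 114, so (c) is unavailable.
Exception (d) is satisfied on its face — discharge occurs on no more than two days per week; the wastewater is Schedule-A-only. However, paragraphs (h)–(m) must be considered: (h) is triggered — a current Tier G Certificate is held. (i) would limit (h) — a current Annual Registration is held — but (j) sets (i) aside: (j) is triggered — a current Class 6 Registration is held. (k), which would lift (j), does not operate here — the laundry is more than 200 m from any designated waterway. (d) is therefore removed.
Every exception is unavailable, so the rule governs.

Yes — Oren's laundry must obtain a discharge permit.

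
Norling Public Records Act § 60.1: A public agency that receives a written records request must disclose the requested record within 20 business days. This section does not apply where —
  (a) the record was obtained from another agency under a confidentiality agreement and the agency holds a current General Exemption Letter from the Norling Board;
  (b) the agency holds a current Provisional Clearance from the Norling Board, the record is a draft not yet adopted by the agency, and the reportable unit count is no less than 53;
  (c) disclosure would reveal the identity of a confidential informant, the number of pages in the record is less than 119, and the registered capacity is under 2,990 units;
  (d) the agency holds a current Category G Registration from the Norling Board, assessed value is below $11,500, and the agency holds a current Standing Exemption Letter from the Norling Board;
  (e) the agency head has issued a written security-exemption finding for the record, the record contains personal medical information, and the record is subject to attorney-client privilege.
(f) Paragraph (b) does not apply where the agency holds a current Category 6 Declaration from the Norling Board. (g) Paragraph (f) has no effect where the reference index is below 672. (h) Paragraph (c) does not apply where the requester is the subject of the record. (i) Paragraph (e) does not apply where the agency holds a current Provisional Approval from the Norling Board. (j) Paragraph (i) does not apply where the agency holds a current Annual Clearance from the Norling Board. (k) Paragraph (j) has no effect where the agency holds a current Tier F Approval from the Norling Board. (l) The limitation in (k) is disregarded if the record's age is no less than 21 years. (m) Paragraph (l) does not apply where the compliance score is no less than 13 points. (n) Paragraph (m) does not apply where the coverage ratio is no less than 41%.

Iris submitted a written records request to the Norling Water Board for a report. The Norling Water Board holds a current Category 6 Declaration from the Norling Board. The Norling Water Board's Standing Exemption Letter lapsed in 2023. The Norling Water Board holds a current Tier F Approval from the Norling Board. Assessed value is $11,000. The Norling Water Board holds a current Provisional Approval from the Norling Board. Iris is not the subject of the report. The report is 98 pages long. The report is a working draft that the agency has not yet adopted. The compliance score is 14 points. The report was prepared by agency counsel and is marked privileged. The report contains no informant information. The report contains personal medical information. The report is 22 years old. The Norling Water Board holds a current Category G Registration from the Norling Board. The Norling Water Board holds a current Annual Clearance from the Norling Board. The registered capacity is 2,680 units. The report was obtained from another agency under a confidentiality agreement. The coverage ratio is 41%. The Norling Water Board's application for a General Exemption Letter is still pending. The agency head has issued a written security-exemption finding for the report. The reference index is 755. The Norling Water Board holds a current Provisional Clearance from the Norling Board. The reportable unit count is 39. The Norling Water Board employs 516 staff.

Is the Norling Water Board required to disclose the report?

No — exception (e) applies; the Norling Water Board is not required to disclose the report.

Exception (a) does not apply: the General Exemption Letter is not current.
Exception (b) does not apply: the reportable unit count is 39, short of 53.
Exception (c) requires that disclosure would reveal the identity of a confidential informant; but the report contains no informant information, so (c) is unavailable.
Exception (d) does not apply: no current Standing Exemption Letter is held.
Exception (e) is satisfied on its face — a written security-exemption finding has been issued; the report contains personal medical information; the report is privileged. As to paragraphs (i)–(n): (i) would limit (e) — a current Provisional Approval is held — but (j) sets (i) aside: (j) is triggered — a current Annual Clearance is held. (k) operates (a current Tier F Approval is held), but is itself disapplied by (l): (l) operates — the record's age is 22 years, meeting the 21 years threshold. (m) is triggered (the compliance score is 14 points, meeting the 13 points threshold), but is overridden by (n): (n) operates against (m): the coverage ratio is 41%, meeting the 41% threshold. Exception (e) stands.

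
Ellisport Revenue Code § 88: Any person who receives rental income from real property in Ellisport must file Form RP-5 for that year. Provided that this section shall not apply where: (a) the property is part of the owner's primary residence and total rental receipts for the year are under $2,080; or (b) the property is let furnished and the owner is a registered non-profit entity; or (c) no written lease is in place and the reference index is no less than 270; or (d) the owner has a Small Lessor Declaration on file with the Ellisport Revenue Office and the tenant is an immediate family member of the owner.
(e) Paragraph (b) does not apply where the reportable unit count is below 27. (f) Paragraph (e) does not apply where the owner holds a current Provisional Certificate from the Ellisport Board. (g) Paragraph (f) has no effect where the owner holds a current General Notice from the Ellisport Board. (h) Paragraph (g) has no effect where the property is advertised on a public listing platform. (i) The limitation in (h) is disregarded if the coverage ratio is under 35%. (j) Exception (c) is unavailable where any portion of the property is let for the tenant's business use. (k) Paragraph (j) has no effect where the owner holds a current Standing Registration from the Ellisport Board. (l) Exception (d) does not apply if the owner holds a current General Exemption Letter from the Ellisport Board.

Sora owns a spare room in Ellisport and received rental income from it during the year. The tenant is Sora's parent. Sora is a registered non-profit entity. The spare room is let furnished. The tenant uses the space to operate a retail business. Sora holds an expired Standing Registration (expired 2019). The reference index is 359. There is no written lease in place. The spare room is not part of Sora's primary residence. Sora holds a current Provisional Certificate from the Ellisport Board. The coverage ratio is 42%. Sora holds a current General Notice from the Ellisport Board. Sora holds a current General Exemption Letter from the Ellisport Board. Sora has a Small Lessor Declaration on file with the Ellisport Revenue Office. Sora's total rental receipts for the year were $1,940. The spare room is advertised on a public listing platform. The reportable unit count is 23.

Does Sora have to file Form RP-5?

Exception (a) does not apply: the spare room is not part of the primary residence.
All of (b)'s requirements are met (the property is let furnished; Sora is a registered non-profit). Under paragraphs (e)–(i): (e) would limit (b) — the reportable unit count is 23, below the 27 limit — but (f) sets (e) aside: (f) operates against (e): a current Provisional Certificate is held. (g) applies (a current General Notice is held), but is set aside by (h): (h) operates — the property is publicly advertised. (i), which would lift (h), is inapplicable — the coverage ratio is 42%, not under 35%. Exception (b) stands.
Exception (c)'s conditions are all satisfied: there is no written lease; the reference index is 359, meeting the 270 threshold. But: (j) operates against (c): the space is let for business use. (k), which would lift (j), does not operate here — the Standing Registration is not current. (c) is therefore removed.
Exception (d)'s conditions are all satisfied: a Small Lessor Declaration is on file; the tenant is an immediate family member. However, paragraph (l) must be considered: (l) operates against (d): a current General Exemption Letter is held. (d) is therefore removed.

No — exception (b) applies; Sora is not required to file Form RP-5.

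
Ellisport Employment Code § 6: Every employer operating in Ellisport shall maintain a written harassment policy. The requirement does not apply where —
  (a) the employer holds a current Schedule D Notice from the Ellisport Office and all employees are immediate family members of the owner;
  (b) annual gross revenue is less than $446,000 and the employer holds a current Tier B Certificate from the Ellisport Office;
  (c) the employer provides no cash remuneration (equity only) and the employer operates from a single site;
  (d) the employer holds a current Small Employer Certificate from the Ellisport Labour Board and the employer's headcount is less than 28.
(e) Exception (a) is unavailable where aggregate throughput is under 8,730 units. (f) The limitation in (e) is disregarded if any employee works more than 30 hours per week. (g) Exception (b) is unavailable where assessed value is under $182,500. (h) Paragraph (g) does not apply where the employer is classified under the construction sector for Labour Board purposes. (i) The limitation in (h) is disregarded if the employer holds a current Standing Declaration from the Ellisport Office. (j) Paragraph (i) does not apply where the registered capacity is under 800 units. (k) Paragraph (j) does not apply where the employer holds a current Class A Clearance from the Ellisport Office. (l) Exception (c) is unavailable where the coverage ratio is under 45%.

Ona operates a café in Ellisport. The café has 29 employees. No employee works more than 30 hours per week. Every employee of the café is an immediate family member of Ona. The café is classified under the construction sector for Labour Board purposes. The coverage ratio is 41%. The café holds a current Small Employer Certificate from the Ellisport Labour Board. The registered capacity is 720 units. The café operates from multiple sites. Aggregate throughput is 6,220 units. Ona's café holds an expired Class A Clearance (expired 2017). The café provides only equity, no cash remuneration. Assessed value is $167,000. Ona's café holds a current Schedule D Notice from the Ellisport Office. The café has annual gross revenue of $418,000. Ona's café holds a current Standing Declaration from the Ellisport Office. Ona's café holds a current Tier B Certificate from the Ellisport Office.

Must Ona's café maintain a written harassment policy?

Exception (a)'s conditions are all satisfied: a current Schedule D Notice is held; every employee is an immediate family member. But: (e) operates against (a): aggregate throughput is 6,220 units, under the 8,730 units limit. (f) is inapplicable (no employee exceeds 30 hours/week), so (e) stands. (a) is therefore removed.
Exception (b) is satisfied on its face — annual gross revenue is $418,000, less than the $446,000 limit; a current Tier B Certificate is held. Under paragraphs (g)–(k): (g) would limit (b) — assessed value is $167,000, under the $182,500 limit — but (h) sets (g) aside: (h) operates — the café is classified under the construction sector. (i) would limit (h) — a current Standing Declaration is held — but (j) sets (i) aside: (j) is engaged — the registered capacity is 720 units, under the 800 units limit. (k), which would lift (j), is not triggered — no current Class A Clearance is held. So (b) applies.
Exception (c) requires that the employer operates from a single site; but the employer operates from multiple sites, so (c) is unavailable.
Exception (d) requires that the employer's headcount is less than 28; but the employer's headcount is 29, not less than 28, so (d) is unavailable.

No — exception (b) applies; Ona's café is not required to maintain a written harassment policy.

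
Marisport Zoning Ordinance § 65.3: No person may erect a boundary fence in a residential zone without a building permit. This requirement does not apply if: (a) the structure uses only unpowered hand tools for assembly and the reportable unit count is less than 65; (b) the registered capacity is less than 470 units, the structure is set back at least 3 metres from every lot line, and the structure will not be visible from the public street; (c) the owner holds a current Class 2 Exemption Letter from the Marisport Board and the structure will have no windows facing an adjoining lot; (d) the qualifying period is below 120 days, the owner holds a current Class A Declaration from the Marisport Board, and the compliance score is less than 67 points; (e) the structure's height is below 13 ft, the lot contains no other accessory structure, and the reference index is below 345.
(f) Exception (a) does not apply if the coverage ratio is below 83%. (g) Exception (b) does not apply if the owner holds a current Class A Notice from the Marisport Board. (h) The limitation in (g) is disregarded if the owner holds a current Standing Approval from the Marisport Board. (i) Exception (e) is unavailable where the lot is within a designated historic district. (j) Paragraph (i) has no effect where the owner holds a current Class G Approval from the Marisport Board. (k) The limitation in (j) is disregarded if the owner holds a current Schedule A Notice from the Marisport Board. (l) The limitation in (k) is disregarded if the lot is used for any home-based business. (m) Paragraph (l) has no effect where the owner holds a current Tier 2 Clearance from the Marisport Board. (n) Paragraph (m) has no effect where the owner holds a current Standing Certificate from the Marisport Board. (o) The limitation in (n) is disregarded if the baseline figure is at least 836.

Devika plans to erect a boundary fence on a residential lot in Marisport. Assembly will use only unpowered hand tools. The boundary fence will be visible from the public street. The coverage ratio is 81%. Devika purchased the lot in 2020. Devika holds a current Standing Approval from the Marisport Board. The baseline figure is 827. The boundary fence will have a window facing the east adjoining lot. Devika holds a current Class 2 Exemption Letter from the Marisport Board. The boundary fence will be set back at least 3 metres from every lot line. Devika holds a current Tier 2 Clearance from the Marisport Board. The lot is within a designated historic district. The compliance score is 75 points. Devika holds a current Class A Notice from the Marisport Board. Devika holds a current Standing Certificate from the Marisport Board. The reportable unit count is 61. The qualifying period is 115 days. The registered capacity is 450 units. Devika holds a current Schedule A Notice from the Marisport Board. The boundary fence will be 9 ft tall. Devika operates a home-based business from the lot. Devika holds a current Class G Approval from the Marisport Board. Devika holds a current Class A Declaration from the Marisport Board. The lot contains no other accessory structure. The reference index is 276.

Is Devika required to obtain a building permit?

No — exception (e) applies; Devika does not need a building permit.

All of (a)'s requirements are met (assembly uses only hand tools; the reportable unit count is 61, less than the 65 limit). However, paragraph (f) must be considered: (f) operates against (a): the coverage ratio is 81%, below the 83% limit. (a) is therefore removed.
Exception (b) requires that the structure will not be visible from the public street; but the structure will be visible from the street, so (b) is unavailable.
Exception (c) fails — a window faces an adjoining lot.
Exception (d) requires that the compliance score is less than 67 points; but the compliance score is 75 points, not less than 67 points, so (d) is unavailable.
All of (e)'s requirements are met (the structure's height is 9 ft, below the 13 ft limit; the lot has no other accessory structure; the reference index is 276, below the 345 limit). As to paragraphs (i)–(o): (i) would limit (e) — the lot is in a historic district — but (j) sets (i) aside: (j) operates against (i): a current Class G Approval is held. (k) is engaged (a current Schedule A Notice is held), but is set aside by (l): (l) applies — a home-based business operates on the lot. (m) would limit (l) — a current Tier 2 Clearance is held — but (n) sets (m) aside: (n) operates against (m): a current Standing Certificate is held. (o), which would lift (n), does not operate here — the baseline figure is 827, short of 836. Exception (e) stands.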